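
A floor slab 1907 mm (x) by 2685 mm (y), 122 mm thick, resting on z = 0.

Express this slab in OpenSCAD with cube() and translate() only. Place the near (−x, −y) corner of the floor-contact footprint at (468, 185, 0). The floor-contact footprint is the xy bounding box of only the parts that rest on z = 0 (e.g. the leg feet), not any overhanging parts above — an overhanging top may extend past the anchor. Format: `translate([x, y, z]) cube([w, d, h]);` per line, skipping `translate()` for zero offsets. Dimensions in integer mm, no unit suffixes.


translate([468, 185, 0]) cube([1907, 2685, 122]);


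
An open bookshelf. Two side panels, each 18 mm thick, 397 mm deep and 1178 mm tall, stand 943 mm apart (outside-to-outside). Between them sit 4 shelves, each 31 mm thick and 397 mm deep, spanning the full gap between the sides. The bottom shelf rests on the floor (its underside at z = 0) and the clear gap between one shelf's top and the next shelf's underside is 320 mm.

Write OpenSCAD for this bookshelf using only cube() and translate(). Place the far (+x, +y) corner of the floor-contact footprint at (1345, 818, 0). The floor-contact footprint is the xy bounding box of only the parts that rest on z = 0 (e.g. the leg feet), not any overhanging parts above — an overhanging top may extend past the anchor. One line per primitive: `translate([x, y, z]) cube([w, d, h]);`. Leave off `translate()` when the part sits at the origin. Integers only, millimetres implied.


translate([402, 421, 0]) cube([18, 397, 1178]);
translate([1327, 421, 0]) cube([18, 397, 1178]);
translate([420, 421, 0]) cube([907, 397, 31]);
translate([420, 421, 351]) cube([907, 397, 31]);
translate([420, 421, 702]) cube([907, 397, 31]);
translate([420, 421, 1053]) cube([907, 397, 31]);


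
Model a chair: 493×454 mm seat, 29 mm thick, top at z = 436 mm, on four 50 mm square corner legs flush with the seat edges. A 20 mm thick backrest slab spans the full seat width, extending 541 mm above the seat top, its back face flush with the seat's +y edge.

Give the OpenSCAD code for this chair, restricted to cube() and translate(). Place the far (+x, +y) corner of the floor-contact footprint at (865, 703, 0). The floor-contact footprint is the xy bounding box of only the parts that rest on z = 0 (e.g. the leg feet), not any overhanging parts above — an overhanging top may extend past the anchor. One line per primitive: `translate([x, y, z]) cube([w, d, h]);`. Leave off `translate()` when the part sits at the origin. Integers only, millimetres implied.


// leg_h = 436 - 29 = 407
translate([372, 249, 407]) cube([493, 454, 29]);
translate([372, 249, 0]) cube([50, 50, 407]);
translate([815, 249, 0]) cube([50, 50, 407]);
translate([372, 653, 0]) cube([50, 50, 407]);
translate([815, 653, 0]) cube([50, 50, 407]);
translate([372, 683, 436]) cube([493, 20, 541]);


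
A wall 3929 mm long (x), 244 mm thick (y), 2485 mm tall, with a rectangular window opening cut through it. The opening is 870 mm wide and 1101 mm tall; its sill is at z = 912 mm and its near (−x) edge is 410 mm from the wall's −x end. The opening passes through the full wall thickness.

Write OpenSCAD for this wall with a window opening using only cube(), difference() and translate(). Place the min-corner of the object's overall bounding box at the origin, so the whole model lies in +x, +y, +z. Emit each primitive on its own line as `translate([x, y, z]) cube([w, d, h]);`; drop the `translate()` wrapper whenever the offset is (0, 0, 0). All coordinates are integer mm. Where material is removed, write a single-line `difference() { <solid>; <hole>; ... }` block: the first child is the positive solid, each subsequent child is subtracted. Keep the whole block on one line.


difference() { cube([3929, 244, 2485]); translate([410, 0, 912]) cube([870, 244, 1101]); }


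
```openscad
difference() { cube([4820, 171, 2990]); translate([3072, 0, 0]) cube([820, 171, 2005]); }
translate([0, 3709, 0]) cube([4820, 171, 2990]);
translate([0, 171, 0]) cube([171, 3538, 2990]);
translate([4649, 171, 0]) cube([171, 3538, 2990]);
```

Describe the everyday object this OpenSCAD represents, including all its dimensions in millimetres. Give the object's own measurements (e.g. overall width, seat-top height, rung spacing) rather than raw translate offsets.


A single room: four walls, each 2990 mm tall and 171 mm thick, enclosing an outside footprint 4820×3880 mm (x × y), no floor or roof. The front and back walls (−y and +y sides) run the full x-width; the side walls fit between their inner faces. A door opening 820 mm wide and 2005 mm tall is cut through the front wall from the floor up, its −x edge 3072 mm from the wall's −x end.


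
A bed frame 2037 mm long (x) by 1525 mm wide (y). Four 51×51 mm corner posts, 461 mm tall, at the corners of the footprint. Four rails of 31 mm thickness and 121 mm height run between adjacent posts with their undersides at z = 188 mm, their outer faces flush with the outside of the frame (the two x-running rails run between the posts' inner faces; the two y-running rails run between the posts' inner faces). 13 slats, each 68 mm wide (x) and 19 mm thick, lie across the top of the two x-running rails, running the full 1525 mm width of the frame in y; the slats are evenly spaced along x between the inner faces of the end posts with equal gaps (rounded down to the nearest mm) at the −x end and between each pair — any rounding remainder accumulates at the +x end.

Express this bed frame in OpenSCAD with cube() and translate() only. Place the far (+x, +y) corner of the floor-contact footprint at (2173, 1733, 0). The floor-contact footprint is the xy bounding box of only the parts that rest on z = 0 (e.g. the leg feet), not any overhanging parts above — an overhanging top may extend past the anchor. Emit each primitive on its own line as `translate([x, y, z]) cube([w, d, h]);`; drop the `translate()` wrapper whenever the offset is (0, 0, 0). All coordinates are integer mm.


translate([136, 208, 0]) cube([51, 51, 461]);
translate([136, 1682, 0]) cube([51, 51, 461]);
translate([2122, 208, 0]) cube([51, 51, 461]);
translate([2122, 1682, 0]) cube([51, 51, 461]);
translate([187, 208, 188]) cube([1935, 31, 121]);
translate([187, 1702, 188]) cube([1935, 31, 121]);
translate([136, 259, 188]) cube([31, 1423, 121]);
translate([2142, 259, 188]) cube([31, 1423, 121]);
translate([262, 208, 309]) cube([68, 1525, 19]);
translate([405, 208, 309]) cube([68, 1525, 19]);
translate([548, 208, 309]) cube([68, 1525, 19]);
translate([691, 208, 309]) cube([68, 1525, 19]);
translate([834, 208, 309]) cube([68, 1525, 19]);
translate([977, 208, 309]) cube([68, 1525, 19]);
translate([1120, 208, 309]) cube([68, 1525, 19]);
translate([1263, 208, 309]) cube([68, 1525, 19]);
translate([1406, 208, 309]) cube([68, 1525, 19]);
translate([1549, 208, 309]) cube([68, 1525, 19]);
translate([1692, 208, 309]) cube([68, 1525, 19]);
translate([1835, 208, 309]) cube([68, 1525, 19]);
translate([1978, 208, 309]) cube([68, 1525, 19]);


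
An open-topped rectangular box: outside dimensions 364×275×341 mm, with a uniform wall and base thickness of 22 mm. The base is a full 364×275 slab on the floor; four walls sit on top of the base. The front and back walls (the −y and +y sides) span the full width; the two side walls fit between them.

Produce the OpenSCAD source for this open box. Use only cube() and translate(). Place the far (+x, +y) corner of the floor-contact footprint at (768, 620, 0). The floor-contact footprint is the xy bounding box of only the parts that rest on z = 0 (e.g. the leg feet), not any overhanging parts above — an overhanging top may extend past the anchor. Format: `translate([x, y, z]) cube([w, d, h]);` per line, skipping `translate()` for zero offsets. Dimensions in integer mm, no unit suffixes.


translate([404, 345, 0]) cube([364, 275, 22]);
translate([404, 345, 22]) cube([364, 22, 319]);
translate([404, 598, 22]) cube([364, 22, 319]);
translate([404, 367, 22]) cube([22, 231, 319]);
translate([746, 367, 22]) cube([22, 231, 319]);


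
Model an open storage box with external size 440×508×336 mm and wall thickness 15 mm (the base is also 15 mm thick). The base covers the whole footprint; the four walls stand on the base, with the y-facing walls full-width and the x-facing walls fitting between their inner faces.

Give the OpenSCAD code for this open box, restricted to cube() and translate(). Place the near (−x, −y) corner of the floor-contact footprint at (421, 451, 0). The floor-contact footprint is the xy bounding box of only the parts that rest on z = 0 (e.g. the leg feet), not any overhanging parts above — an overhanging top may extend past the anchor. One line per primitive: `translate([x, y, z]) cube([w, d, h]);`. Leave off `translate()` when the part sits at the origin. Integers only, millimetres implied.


translate([421, 451, 0]) cube([440, 508, 15]);
translate([421, 451, 15]) cube([440, 15, 321]);
translate([421, 944, 15]) cube([440, 15, 321]);
translate([421, 466, 15]) cube([15, 478, 321]);
translate([846, 466, 15]) cube([15, 478, 321]);


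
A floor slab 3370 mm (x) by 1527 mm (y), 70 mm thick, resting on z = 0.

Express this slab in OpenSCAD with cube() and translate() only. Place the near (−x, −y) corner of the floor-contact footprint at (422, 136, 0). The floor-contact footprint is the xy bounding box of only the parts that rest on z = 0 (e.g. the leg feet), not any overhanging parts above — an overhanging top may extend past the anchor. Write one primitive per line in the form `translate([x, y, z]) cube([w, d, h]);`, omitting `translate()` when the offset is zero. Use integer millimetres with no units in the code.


translate([422, 136, 0]) cube([3370, 1527, 70]);


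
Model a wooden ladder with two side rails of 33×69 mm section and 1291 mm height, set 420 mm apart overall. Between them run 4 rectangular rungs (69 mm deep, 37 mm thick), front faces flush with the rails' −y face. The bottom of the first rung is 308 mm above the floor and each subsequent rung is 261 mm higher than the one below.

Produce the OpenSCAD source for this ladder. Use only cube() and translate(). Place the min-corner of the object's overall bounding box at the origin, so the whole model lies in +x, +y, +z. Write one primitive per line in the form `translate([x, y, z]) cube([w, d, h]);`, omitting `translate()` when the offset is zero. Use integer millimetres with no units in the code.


cube([33, 69, 1291]);
translate([387, 0, 0]) cube([33, 69, 1291]);
translate([33, 0, 308]) cube([354, 69, 37]);
translate([33, 0, 569]) cube([354, 69, 37]);
translate([33, 0, 830]) cube([354, 69, 37]);
translate([33, 0, 1091]) cube([354, 69, 37]);


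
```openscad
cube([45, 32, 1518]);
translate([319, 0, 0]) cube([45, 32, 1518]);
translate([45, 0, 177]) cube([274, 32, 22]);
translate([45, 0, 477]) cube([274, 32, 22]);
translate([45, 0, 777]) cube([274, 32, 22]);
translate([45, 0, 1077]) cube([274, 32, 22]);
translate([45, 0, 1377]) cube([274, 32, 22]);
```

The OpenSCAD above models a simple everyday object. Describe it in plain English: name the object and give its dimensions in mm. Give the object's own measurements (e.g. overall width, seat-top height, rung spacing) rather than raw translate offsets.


A straight ladder. Two 45×32 mm vertical rails, 1518 mm tall, stand 364 mm apart (outside-to-outside) with their front faces coplanar on the −y side. 5 rungs, each 32 mm deep and 22 mm tall, span between the inner faces of the rails, front faces flush with the rails. The lowest rung's underside is at z = 177 mm and rungs are spaced 300 mm apart (underside to underside).


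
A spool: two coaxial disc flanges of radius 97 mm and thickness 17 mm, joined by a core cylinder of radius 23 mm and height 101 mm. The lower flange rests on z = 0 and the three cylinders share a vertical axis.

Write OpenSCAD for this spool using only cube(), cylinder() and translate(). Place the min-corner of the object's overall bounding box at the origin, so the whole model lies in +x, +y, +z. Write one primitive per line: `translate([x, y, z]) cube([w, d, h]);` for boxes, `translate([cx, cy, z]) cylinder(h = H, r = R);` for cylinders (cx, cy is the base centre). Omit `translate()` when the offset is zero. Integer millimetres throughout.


translate([97, 97, 0]) cylinder(h = 17, r = 97);
translate([97, 97, 17]) cylinder(h = 101, r = 23);
translate([97, 97, 118]) cylinder(h = 17, r = 97);


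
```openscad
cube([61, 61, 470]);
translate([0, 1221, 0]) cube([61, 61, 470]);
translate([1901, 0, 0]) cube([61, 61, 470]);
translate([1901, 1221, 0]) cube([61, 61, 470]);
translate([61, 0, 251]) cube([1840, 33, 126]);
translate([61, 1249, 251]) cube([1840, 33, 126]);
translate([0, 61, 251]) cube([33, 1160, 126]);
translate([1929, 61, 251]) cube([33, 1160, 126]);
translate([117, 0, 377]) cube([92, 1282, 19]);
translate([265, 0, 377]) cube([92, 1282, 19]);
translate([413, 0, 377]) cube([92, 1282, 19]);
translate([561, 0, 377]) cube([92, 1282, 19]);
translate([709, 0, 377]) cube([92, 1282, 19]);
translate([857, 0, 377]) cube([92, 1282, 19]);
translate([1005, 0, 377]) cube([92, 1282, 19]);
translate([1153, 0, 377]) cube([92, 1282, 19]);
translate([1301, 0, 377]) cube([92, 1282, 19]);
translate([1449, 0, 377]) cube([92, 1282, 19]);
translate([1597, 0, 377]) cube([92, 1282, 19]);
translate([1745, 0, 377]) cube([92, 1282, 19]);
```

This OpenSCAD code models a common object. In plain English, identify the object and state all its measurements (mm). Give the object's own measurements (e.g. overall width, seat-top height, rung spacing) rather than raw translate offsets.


A bed frame 1962 mm long (x) by 1282 mm wide (y). Four 61×61 mm corner posts, 470 mm tall, at the corners of the footprint. Four rails of 33 mm thickness and 126 mm height run between adjacent posts with their undersides at z = 251 mm, their outer faces flush with the outside of the frame (the two x-running rails run between the posts' inner faces; the two y-running rails run between the posts' inner faces). 12 slats, each 92 mm wide (x) and 19 mm thick, lie across the top of the two x-running rails, running the full 1282 mm width of the frame in y; along x they sit between the end posts with a 56 mm gap after the −x posts and between neighbouring slats, leaving 64 mm before the +x posts.


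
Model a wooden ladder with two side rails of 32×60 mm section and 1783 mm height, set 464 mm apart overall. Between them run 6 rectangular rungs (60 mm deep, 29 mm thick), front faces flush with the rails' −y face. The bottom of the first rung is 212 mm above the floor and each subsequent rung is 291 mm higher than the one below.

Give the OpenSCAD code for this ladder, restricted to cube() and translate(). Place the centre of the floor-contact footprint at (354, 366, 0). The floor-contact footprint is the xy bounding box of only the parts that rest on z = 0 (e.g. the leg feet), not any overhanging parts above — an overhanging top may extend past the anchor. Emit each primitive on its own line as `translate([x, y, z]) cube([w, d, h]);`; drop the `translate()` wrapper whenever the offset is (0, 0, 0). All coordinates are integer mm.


// rung span = 464 - 2*32 = 400
// rung[k] z = 212 + k*291
translate([122, 336, 0]) cube([32, 60, 1783]);
translate([554, 336, 0]) cube([32, 60, 1783]);
translate([154, 336, 212]) cube([400, 60, 29]);
translate([154, 336, 503]) cube([400, 60, 29]);
translate([154, 336, 794]) cube([400, 60, 29]);
translate([154, 336, 1085]) cube([400, 60, 29]);
translate([154, 336, 1376]) cube([400, 60, 29]);
translate([154, 336, 1667]) cube([400, 60, 29]);


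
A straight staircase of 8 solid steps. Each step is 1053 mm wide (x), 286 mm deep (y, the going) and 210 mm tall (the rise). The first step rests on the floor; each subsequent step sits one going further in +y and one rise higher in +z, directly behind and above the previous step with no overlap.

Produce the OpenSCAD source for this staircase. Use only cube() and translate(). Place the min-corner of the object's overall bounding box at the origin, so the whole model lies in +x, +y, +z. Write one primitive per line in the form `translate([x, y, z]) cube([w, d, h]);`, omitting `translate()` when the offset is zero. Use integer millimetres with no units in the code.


cube([1053, 286, 210]);
translate([0, 286, 210]) cube([1053, 286, 210]);
translate([0, 572, 420]) cube([1053, 286, 210]);
translate([0, 858, 630]) cube([1053, 286, 210]);
translate([0, 1144, 840]) cube([1053, 286, 210]);
translate([0, 1430, 1050]) cube([1053, 286, 210]);
translate([0, 1716, 1260]) cube([1053, 286, 210]);
translate([0, 2002, 1470]) cube([1053, 286, 210]);


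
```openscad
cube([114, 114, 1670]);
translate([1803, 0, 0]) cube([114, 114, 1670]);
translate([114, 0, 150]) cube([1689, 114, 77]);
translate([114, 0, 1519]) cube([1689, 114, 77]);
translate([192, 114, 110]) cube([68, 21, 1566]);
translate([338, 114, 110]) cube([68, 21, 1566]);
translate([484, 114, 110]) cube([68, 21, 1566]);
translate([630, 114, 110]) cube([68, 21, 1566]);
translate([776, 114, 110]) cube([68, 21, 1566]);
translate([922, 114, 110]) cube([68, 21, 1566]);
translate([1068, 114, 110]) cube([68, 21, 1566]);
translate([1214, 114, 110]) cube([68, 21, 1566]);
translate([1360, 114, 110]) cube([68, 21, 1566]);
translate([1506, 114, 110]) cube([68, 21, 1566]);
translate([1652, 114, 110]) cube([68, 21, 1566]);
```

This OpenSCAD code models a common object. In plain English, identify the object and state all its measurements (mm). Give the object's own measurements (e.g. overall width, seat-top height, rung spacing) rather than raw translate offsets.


A fence section. Two 114×114 mm posts, 1670 mm tall, stand on the floor with a clear span of 1689 mm between their inner faces. Two horizontal rails of 114×77 mm section span the gap between the posts with their undersides at z = 150 mm and z = 1519 mm, flush with the posts' −y face. 11 pickets, each 68 mm wide, 21 mm thick and 1566 mm tall, are fixed to the +y face of the rails with their bottoms at z = 110 mm, spaced across the span with a 78 mm gap after the −x post and between neighbouring pickets, with 83 mm left before the +x post.


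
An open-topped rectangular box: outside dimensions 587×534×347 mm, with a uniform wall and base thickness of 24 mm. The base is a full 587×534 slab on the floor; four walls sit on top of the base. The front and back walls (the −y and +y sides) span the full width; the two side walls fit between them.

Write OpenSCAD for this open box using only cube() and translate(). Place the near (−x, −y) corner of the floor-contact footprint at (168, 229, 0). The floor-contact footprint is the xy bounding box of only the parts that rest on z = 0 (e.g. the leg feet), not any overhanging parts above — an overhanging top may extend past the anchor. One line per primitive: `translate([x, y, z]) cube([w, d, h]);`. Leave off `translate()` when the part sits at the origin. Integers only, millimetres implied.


translate([168, 229, 0]) cube([587, 534, 24]);
translate([168, 229, 24]) cube([587, 24, 323]);
translate([168, 739, 24]) cube([587, 24, 323]);
translate([168, 253, 24]) cube([24, 486, 323]);
translate([731, 253, 24]) cube([24, 486, 323]);


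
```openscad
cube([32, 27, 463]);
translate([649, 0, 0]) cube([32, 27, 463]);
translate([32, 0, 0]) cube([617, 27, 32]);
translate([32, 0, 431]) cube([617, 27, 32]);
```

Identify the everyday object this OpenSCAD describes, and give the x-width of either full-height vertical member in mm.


A picture frame. The border width is 32 mm.

Four thin pieces enclosing a rectangular opening — a picture frame. The two full-height stiles are 463 mm tall; the top rail sits at z = 431 and is 32 mm tall, so the border above the opening is 463 − 431 = 32 mm, matching the stile x-width.


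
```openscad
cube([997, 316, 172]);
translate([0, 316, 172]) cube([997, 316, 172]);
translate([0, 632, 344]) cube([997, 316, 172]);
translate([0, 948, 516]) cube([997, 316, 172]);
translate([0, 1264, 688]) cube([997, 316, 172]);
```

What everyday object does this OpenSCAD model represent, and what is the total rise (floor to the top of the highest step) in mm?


A staircase. The total rise is 860 mm.

5 identical blocks, each offset up and back from the previous — a staircase. Each step is 172 mm tall and there are 5 of them, so the total rise is 5 × 172 = 860 mm.


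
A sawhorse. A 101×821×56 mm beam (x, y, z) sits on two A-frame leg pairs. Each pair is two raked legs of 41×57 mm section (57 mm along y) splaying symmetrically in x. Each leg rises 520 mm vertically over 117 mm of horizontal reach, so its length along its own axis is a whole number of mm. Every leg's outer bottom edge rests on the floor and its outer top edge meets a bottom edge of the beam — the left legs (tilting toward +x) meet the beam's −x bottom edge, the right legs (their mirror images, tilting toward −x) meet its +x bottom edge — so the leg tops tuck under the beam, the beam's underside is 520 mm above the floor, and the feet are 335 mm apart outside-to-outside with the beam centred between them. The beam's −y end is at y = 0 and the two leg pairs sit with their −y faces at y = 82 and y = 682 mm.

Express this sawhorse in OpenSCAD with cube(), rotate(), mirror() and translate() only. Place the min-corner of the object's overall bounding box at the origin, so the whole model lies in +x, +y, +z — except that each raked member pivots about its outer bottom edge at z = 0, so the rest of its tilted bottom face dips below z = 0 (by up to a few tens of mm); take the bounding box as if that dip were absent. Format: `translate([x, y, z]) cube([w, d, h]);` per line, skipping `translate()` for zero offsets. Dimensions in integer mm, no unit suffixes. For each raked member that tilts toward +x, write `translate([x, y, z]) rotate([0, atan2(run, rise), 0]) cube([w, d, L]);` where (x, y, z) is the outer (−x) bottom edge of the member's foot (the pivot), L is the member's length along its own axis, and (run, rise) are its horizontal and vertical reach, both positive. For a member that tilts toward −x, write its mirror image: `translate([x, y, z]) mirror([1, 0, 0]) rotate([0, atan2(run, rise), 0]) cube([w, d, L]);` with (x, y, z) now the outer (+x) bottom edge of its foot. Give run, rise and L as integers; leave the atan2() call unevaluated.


translate([117, 0, 520]) cube([101, 821, 56]);
translate([0, 82, 0]) rotate([0, atan2(117, 520), 0]) cube([41, 57, 533]);
translate([335, 82, 0]) mirror([1, 0, 0]) rotate([0, atan2(117, 520), 0]) cube([41, 57, 533]);
translate([0, 682, 0]) rotate([0, atan2(117, 520), 0]) cube([41, 57, 533]);
translate([335, 682, 0]) mirror([1, 0, 0]) rotate([0, atan2(117, 520), 0]) cube([41, 57, 533]);


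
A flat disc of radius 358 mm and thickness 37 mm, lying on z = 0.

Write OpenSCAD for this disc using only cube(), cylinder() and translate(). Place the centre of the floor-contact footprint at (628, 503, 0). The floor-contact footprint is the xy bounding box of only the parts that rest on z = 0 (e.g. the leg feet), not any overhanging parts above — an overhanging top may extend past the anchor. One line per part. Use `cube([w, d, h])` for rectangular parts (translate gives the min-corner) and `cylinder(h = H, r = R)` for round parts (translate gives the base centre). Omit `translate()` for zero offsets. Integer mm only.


translate([628, 503, 0]) cylinder(h = 37, r = 358);


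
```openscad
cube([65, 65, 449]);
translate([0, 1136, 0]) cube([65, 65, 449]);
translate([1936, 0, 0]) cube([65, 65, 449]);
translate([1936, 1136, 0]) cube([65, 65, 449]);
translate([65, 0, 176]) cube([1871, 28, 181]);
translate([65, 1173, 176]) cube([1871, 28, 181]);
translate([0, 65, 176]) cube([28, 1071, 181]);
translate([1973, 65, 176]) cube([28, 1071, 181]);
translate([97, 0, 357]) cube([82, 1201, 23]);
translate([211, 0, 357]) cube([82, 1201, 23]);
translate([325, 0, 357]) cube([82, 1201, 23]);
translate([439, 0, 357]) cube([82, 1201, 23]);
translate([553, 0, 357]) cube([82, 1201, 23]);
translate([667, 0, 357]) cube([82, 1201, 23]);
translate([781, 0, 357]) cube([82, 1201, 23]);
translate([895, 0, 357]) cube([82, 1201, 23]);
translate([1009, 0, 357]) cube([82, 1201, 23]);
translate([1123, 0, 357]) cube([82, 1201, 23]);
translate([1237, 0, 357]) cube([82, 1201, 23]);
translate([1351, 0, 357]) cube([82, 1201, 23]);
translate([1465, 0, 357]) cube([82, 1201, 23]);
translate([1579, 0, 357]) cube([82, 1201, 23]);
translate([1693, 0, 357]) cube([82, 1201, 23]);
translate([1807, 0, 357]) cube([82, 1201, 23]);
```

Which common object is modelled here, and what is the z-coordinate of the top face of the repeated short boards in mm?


A bed frame. The slat-top height is 380 mm.

Four posts, four rails, and a row of slats — a bed frame. Slats sit on the rails at z = 176 + 181 = 357; with slat thickness 23, the top is 380 mm.


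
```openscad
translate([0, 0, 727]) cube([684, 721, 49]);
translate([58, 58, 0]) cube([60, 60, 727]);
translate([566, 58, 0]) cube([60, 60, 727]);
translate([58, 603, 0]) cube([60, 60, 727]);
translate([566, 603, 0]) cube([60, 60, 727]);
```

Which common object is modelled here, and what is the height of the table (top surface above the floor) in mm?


A table. The table height is 776 mm.

A 684×721×49 slab sits at z = 727 on four 60 mm square posts — a table. The top surface is at 727 + 49 = 776 mm.


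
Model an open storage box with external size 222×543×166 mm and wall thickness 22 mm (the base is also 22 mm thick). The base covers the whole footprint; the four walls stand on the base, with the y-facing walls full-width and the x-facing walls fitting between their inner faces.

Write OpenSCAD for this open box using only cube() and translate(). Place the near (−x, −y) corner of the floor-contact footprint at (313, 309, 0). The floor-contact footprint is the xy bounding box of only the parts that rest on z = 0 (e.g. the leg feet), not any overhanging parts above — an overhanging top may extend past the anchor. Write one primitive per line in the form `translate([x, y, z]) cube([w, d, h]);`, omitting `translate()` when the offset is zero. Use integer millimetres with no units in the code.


translate([313, 309, 0]) cube([222, 543, 22]);
translate([313, 309, 22]) cube([222, 22, 144]);
translate([313, 830, 22]) cube([222, 22, 144]);
translate([313, 331, 22]) cube([22, 499, 144]);
translate([513, 331, 22]) cube([22, 499, 144]);


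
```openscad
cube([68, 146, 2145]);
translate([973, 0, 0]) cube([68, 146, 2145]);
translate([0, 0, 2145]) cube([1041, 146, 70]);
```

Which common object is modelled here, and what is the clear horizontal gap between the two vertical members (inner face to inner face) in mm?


A door frame. The clear opening width is 905 mm.

Two 2145 mm tall posts with a header on top — a door frame. The left jamb is 68 mm wide at x = 0; the right jamb starts at x = 973. The clear opening is 973 − 68 = 905 mm.


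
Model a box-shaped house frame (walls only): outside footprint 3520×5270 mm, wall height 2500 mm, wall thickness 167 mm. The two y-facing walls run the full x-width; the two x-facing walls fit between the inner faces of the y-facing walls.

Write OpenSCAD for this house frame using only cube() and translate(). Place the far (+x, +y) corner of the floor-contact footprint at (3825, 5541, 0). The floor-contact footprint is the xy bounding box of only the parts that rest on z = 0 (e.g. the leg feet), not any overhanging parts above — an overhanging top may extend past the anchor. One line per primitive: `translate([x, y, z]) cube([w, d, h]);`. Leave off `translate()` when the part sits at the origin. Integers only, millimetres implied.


translate([305, 271, 0]) cube([3520, 167, 2500]);
translate([305, 5374, 0]) cube([3520, 167, 2500]);
translate([305, 438, 0]) cube([167, 4936, 2500]);
translate([3658, 438, 0]) cube([167, 4936, 2500]);


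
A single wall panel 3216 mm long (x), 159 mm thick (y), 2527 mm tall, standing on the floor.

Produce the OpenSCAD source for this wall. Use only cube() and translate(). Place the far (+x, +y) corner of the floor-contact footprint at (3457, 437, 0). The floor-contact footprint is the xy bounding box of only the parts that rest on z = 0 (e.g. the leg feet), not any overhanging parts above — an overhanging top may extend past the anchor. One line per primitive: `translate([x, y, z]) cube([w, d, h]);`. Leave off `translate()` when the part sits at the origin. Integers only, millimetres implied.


translate([241, 278, 0]) cube([3216, 159, 2527]);


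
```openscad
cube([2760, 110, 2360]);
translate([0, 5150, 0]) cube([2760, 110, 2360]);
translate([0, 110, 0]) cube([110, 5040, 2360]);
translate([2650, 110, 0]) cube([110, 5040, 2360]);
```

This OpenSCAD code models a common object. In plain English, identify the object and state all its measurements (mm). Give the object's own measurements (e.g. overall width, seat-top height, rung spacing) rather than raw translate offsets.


The wall frame of a small rectangular building: four walls, each 2360 mm tall and 110 mm thick, enclosing a footprint 2760 mm (x) by 5260 mm (y) outside-to-outside, with no floor or roof. The front and back walls (the −y and +y sides) span the full width; the two side walls fit between them.


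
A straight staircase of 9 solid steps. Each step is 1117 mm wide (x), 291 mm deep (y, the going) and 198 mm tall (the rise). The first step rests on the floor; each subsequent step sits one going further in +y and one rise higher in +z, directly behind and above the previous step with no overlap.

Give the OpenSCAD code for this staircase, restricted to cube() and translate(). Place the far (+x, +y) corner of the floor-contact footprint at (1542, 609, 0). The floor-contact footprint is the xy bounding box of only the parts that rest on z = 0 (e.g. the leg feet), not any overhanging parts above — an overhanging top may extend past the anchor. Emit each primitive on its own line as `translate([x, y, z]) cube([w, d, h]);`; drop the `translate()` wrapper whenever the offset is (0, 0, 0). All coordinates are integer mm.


translate([425, 318, 0]) cube([1117, 291, 198]);
translate([425, 609, 198]) cube([1117, 291, 198]);
translate([425, 900, 396]) cube([1117, 291, 198]);
translate([425, 1191, 594]) cube([1117, 291, 198]);
translate([425, 1482, 792]) cube([1117, 291, 198]);
translate([425, 1773, 990]) cube([1117, 291, 198]);
translate([425, 2064, 1188]) cube([1117, 291, 198]);
translate([425, 2355, 1386]) cube([1117, 291, 198]);
translate([425, 2646, 1584]) cube([1117, 291, 198]);


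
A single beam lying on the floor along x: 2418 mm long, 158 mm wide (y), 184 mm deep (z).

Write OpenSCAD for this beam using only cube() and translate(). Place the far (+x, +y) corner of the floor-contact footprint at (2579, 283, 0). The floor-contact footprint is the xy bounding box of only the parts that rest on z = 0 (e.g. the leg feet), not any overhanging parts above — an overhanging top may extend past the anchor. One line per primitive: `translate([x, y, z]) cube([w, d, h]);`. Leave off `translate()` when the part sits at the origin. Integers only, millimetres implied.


translate([161, 125, 0]) cube([2418, 158, 184]);


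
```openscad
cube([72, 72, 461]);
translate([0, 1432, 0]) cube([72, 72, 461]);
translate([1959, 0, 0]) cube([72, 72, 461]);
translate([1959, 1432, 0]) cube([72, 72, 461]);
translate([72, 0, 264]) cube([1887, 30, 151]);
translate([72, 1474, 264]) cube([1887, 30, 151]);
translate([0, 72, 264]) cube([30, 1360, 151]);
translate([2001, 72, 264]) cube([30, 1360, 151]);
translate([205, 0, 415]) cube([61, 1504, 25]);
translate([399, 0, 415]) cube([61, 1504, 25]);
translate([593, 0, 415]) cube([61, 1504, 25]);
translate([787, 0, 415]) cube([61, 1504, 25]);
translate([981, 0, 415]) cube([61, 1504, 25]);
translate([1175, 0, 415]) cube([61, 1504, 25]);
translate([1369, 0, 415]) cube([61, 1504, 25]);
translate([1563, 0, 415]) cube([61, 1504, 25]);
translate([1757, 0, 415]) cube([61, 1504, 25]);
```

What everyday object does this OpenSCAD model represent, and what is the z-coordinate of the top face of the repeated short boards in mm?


A bed frame. The slat-top height is 440 mm.

Four posts, four rails, and a row of slats — a bed frame. Slats sit on the rails at z = 264 + 151 = 415; with slat thickness 25, the top is 440 mm.


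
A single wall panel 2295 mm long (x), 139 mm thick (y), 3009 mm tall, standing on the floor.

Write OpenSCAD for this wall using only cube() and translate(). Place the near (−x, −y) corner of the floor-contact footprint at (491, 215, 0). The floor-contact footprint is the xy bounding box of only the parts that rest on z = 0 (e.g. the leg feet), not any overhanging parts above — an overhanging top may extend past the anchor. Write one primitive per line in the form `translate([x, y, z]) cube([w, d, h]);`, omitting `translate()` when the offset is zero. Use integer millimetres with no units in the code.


translate([491, 215, 0]) cube([2295, 139, 3009]);


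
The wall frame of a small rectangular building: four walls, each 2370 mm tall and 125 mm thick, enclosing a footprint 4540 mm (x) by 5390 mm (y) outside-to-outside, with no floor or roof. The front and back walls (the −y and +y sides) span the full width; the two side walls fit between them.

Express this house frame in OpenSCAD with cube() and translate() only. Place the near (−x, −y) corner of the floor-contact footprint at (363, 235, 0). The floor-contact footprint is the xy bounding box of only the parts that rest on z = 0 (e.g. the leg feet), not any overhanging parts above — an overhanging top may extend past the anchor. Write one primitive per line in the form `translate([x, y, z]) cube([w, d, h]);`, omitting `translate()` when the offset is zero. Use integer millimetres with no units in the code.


translate([363, 235, 0]) cube([4540, 125, 2370]);
translate([363, 5500, 0]) cube([4540, 125, 2370]);
translate([363, 360, 0]) cube([125, 5140, 2370]);
translate([4778, 360, 0]) cube([125, 5140, 2370]);


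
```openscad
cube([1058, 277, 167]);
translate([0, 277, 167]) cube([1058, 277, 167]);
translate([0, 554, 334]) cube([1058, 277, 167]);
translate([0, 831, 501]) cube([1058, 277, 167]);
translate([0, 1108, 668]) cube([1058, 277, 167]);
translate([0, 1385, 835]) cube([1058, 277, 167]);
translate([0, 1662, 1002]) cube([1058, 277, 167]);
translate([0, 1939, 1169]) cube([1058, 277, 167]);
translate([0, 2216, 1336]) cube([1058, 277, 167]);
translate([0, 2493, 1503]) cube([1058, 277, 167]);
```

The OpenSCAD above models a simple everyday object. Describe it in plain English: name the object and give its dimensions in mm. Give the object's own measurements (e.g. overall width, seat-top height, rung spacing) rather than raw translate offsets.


A straight staircase of 10 solid steps. Each step is 1058 mm wide (x), 277 mm deep (y, the going) and 167 mm tall (the rise). The first step rests on the floor; each subsequent step sits one going further in +y and one rise higher in +z, directly behind and above the previous step with no overlap.


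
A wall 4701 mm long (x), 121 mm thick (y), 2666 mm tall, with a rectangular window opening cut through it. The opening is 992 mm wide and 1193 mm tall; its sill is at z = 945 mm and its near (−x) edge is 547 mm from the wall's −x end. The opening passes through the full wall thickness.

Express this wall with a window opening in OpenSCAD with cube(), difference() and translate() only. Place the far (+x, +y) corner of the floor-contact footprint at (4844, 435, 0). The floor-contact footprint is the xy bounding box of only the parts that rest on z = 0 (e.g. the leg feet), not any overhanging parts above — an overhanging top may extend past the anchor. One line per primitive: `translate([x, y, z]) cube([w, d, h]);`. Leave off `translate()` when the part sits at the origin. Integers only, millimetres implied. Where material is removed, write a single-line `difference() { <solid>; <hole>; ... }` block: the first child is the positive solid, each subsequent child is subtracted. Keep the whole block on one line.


difference() { translate([143, 314, 0]) cube([4701, 121, 2666]); translate([690, 314, 945]) cube([992, 121, 1193]); }


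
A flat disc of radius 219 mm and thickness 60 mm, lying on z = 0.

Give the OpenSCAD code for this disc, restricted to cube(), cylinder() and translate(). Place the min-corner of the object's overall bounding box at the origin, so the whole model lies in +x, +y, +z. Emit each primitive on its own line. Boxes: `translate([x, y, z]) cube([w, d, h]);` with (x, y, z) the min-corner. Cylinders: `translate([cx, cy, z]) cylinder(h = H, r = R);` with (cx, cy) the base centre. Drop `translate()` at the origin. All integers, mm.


translate([219, 219, 0]) cylinder(h = 60, r = 219);


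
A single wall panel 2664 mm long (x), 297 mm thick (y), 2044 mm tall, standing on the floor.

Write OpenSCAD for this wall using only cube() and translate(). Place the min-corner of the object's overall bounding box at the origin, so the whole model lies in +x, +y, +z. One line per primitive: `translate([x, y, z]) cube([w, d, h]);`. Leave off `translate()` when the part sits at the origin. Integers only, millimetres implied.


cube([2664, 297, 2044]);


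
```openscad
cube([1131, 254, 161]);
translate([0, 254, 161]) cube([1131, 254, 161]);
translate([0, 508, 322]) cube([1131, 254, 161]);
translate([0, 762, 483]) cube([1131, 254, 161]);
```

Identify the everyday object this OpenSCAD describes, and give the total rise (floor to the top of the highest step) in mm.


A staircase. The total rise is 644 mm.

4 identical blocks, each offset up and back from the previous — a staircase. Each step is 161 mm tall and there are 4 of them, so the total rise is 4 × 161 = 644 mm.


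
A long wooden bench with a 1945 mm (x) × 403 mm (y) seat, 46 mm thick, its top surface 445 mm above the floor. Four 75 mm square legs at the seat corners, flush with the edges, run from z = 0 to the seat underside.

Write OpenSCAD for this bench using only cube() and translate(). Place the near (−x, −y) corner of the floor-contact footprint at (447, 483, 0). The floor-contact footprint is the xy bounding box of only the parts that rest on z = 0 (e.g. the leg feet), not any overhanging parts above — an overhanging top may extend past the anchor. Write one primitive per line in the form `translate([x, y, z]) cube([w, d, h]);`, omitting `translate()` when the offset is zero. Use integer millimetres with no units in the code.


// leg_h = 445 − 46 = 399
translate([447, 483, 399]) cube([1945, 403, 46]);
translate([447, 483, 0]) cube([75, 75, 399]);
translate([447, 811, 0]) cube([75, 75, 399]);
translate([2317, 483, 0]) cube([75, 75, 399]);
translate([2317, 811, 0]) cube([75, 75, 399]);


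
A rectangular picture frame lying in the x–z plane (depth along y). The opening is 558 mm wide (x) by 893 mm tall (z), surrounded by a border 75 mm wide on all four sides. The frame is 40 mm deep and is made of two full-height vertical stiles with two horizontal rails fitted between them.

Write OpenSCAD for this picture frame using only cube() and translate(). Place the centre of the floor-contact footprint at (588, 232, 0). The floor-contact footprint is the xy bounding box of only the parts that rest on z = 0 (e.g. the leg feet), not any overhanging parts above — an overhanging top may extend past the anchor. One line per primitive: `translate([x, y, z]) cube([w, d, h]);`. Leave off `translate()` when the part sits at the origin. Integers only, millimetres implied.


translate([234, 212, 0]) cube([75, 40, 1043]);
translate([867, 212, 0]) cube([75, 40, 1043]);
translate([309, 212, 0]) cube([558, 40, 75]);
translate([309, 212, 968]) cube([558, 40, 75]);


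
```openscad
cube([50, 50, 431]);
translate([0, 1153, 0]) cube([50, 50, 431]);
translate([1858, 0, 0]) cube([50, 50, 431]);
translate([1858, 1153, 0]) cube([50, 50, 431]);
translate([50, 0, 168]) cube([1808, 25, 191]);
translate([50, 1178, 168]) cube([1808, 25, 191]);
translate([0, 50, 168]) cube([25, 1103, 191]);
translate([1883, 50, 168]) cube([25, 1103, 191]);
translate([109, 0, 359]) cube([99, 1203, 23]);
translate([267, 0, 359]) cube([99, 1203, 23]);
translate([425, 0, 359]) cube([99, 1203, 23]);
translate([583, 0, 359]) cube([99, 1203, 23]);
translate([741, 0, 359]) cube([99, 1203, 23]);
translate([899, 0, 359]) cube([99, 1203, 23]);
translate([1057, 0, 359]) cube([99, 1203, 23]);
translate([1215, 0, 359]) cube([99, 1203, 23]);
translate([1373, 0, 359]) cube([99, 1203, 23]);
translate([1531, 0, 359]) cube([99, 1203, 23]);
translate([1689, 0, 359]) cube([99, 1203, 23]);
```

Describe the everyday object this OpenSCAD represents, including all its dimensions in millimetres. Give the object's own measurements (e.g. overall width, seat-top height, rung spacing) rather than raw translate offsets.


A bed frame 1908 mm long (x) by 1203 mm wide (y). Four 50×50 mm corner posts, 431 mm tall, at the corners of the footprint. Four rails of 25 mm thickness and 191 mm height run between adjacent posts with their undersides at z = 168 mm, their outer faces flush with the outside of the frame (the two x-running rails run between the posts' inner faces; the two y-running rails run between the posts' inner faces). 11 slats, each 99 mm wide (x) and 23 mm thick, lie across the top of the two x-running rails, running the full 1203 mm width of the frame in y; along x they sit between the end posts with a 59 mm gap after the −x posts and between neighbouring slats, leaving 70 mm before the +x posts.
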